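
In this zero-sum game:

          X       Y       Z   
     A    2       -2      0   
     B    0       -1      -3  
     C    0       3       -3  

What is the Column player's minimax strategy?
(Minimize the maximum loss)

Column should play Z, value = 0

Work:
Column player minimizes Row's maximum payoff:
Column X: max payoff to Row = 2
Column Y: max payoff to Row = 3
Column Z: max payoff to Row = 0
Minimum is 0, achieved by column Z.
Minimax strategy: Z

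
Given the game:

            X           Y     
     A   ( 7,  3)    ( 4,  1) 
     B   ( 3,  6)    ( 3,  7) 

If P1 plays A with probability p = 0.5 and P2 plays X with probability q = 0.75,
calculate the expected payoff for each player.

E[P1] = 4.625, E[P2] = 4.375

Work:
E[P1] = p·q·π₁(A,X) + p·(1-q)·π₁(A,Y) + (1-p)·q·π₁(B,X) + (1-p)·(1-q)·π₁(B,Y)
= 0.5·0.75·7 + 0.5·0.25·4 + 0.5·0.75·3 + 0.5·0.25·3
= 4.625

E[P2] = 4.375 (similar calculation)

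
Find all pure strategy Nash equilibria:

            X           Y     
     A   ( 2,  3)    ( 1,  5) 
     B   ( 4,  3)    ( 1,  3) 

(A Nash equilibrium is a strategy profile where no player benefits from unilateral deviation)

Nash equilibrium: (A, Y), (B, X), (B, Y)

Work:
Best responses:
  P1 vs X: payoffs [2, 4] → best response B (payoff 4)
  P1 vs Y: payoffs [1, 1] → best response A/B (payoff 1)
  P2 vs A: payoffs [3, 5] → best response Y (payoff 5)
  P2 vs B: payoffs [3, 3] → best response X/Y (payoff 3)
Mutual best responses: (A,Y), (B,X), (B,Y) → Nash equilibria.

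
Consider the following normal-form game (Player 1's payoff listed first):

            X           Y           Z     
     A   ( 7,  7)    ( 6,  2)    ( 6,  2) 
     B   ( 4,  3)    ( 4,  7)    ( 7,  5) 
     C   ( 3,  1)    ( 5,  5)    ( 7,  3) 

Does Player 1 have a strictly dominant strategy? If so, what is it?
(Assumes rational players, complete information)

No strictly dominant strategy exists for Player 1

Work:
A strategy strictly dominates another if it gives a strictly higher payoff against every opponent action. Compare each pair of P1's strategies column-by-column:
  A vs B: [7 vs 4, 6 vs 4, 6 vs 7] → A does not strictly dominate B (column Z: 6 ≤ 7)
  A vs C: [7 vs 3, 6 vs 5, 6 vs 7] → A does not strictly dominate C (column Z: 6 ≤ 7)
  B vs A: [4 vs 7, 4 vs 6, 7 vs 6] → B does not strictly dominate A (column X: 4 ≤ 7)
  B vs C: [4 vs 3, 4 vs 5, 7 vs 7] → B does not strictly dominate C (column Y: 4 ≤ 5)
  C vs A: [3 vs 7, 5 vs 6, 7 vs 6] → C does not strictly dominate A (column X: 3 ≤ 7)
  C vs B: [3 vs 4, 5 vs 4, 7 vs 7] → C does not strictly dominate B (column X: 3 ≤ 4)
No single strategy strictly dominates all others → no strictly dominant strategy.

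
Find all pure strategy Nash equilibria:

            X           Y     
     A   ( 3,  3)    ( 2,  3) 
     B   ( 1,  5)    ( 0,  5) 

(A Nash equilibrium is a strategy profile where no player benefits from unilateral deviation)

Nash equilibrium: (A, X), (A, Y)

Work:
Best responses:
  P1 vs X: payoffs [3, 1] → best response A (payoff 3)
  P1 vs Y: payoffs [2, 0] → best response A (payoff 2)
  P2 vs A: payoffs [3, 3] → best response X/Y (payoff 3)
  P2 vs B: payoffs [5, 5] → best response X/Y (payoff 5)
Mutual best responses: (A,X), (A,Y) → Nash equilibria.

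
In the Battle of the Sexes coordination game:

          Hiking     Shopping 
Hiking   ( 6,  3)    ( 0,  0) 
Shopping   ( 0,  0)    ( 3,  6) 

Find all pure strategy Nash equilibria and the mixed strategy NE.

Pure NE: (Hiking, Hiking) and (Shopping, Shopping); Mixed NE: p = 0.6667, q = 0.3333

Work:
Check pure NE:
(Hiking, Hiking): (6, 3) - no unilateral deviation beneficial
(Shopping, Shopping): (3, 6) - no unilateral deviation beneficial
Mixed NE: P1 plays Hiking with p = 0.6667, P2 plays Hiking with q = 0.3333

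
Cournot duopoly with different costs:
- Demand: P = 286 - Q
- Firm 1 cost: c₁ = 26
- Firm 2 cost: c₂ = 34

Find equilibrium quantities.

q₁* = 89.33, q₂* = 81.33

Work:
Reaction: q₁ = (286 - 26 - q₂)/2
Reaction: q₂ = (286 - 34 - q₁)/2
Solve simultaneously:
q₁* = (286 - 2×26 + 34)/3 = 89.33
q₂* = (286 - 2×34 + 26)/3 = 81.33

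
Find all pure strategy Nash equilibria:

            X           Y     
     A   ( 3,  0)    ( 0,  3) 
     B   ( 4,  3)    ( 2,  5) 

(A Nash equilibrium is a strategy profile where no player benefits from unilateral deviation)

Nash equilibrium: (B, Y)

Work:
Best responses:
  P1 vs X: payoffs [3, 4] → best response B (payoff 4)
  P1 vs Y: payoffs [0, 2] → best response B (payoff 2)
  P2 vs A: payoffs [0, 3] → best response Y (payoff 3)
  P2 vs B: payoffs [3, 5] → best response Y (payoff 5)
Mutual best responses: (B,Y) → Nash equilibria.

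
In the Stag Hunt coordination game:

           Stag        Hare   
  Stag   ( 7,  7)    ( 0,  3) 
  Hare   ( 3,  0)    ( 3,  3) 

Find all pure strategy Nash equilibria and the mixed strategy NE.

Pure NE: (Stag, Stag) and (Hare, Hare); Mixed NE: p = 0.4286, q = 0.4286

Work:
Check pure NE:
(Stag, Stag): (7, 7) - no unilateral deviation beneficial
(Hare, Hare): (3, 3) - no unilateral deviation beneficial
Mixed NE: P1 plays Stag with p = 0.4286, P2 plays Stag with q = 0.4286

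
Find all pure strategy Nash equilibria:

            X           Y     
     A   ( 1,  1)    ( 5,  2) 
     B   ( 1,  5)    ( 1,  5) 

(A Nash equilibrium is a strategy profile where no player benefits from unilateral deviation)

Nash equilibrium: (A, Y), (B, X)

Work:
Best responses:
  P1 vs X: payoffs [1, 1] → best response A/B (payoff 1)
  P1 vs Y: payoffs [5, 1] → best response A (payoff 5)
  P2 vs A: payoffs [1, 2] → best response Y (payoff 2)
  P2 vs B: payoffs [5, 5] → best response X/Y (payoff 5)
Mutual best responses: (A,Y), (B,X) → Nash equilibria.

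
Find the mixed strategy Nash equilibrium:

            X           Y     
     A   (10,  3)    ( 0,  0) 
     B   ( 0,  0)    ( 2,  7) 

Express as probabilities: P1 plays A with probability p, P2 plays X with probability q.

p = 0.7, q = 0.1667

Work:
Find probabilities that make opponent indifferent:
P2 chooses q to make P1 indifferent between A and B
P1 chooses p to make P2 indifferent between X and Y
Mixed NE: P1 plays (A: 0.7, B: 0.3), P2 plays (X: 0.1667, Y: 0.8333)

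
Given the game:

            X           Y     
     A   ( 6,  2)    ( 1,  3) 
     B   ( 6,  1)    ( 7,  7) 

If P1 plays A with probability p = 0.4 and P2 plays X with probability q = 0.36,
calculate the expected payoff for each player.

E[P1] = 5.104, E[P2] = 3.96

Work:
E[P1] = p·q·π₁(A,X) + p·(1-q)·π₁(A,Y) + (1-p)·q·π₁(B,X) + (1-p)·(1-q)·π₁(B,Y)
= 0.4·0.36·6 + 0.4·0.64·1 + 0.6·0.36·6 + 0.6·0.64·7
= 5.104

E[P2] = 3.96 (similar calculation)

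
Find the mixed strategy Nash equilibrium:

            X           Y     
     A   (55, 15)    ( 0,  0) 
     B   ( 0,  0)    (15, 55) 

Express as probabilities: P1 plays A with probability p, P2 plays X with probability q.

p = 0.7857, q = 0.2143

Work:
Find probabilities that make opponent indifferent:
P2 chooses q to make P1 indifferent between A and B
P1 chooses p to make P2 indifferent between X and Y
Mixed NE: P1 plays (A: 0.7857, B: 0.2143), P2 plays (X: 0.2143, Y: 0.7857)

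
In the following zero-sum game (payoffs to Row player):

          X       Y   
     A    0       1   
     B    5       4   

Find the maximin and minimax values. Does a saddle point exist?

Maximin = 4, Minimax = 4, Saddle: True

Work:
Row minimums: [0, 4] → maximin = 4
Column maximums: [5, 4] → minimax = 4
Saddle point exists! Game value = 4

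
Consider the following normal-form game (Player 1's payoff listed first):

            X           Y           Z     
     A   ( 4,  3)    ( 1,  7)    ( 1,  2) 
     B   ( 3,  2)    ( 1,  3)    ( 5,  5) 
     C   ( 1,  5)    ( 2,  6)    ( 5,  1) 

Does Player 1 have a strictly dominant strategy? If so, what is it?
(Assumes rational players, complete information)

No strictly dominant strategy exists for Player 1

Work:
A strategy strictly dominates another if it gives a strictly higher payoff against every opponent action. Compare each pair of P1's strategies column-by-column:
  A vs B: [4 vs 3, 1 vs 1, 1 vs 5] → A does not strictly dominate B (column Y: 1 ≤ 1)
  A vs C: [4 vs 1, 1 vs 2, 1 vs 5] → A does not strictly dominate C (column Y: 1 ≤ 2)
  B vs A: [3 vs 4, 1 vs 1, 5 vs 1] → B does not strictly dominate A (column X: 3 ≤ 4)
  B vs C: [3 vs 1, 1 vs 2, 5 vs 5] → B does not strictly dominate C (column Y: 1 ≤ 2)
  C vs A: [1 vs 4, 2 vs 1, 5 vs 1] → C does not strictly dominate A (column X: 1 ≤ 4)
  C vs B: [1 vs 3, 2 vs 1, 5 vs 5] → C does not strictly dominate B (column X: 1 ≤ 3)
No single strategy strictly dominates all others → no strictly dominant strategy.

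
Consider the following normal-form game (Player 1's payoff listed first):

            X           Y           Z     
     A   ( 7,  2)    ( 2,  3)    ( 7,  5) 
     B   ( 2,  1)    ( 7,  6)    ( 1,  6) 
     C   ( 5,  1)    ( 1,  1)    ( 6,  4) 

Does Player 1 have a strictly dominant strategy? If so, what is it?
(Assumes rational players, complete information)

No strictly dominant strategy exists for Player 1

Work:
A strategy strictly dominates another if it gives a strictly higher payoff against every opponent action. Compare each pair of P1's strategies column-by-column:
  A vs B: [7 vs 2, 2 vs 7, 7 vs 1] → A does not strictly dominate B (column Y: 2 ≤ 7)
  A vs C: [7 vs 5, 2 vs 1, 7 vs 6] → A strictly dominates C
  B vs A: [2 vs 7, 7 vs 2, 1 vs 7] → B does not strictly dominate A (column X: 2 ≤ 7)
  B vs C: [2 vs 5, 7 vs 1, 1 vs 6] → B does not strictly dominate C (column X: 2 ≤ 5)
  C vs A: [5 vs 7, 1 vs 2, 6 vs 7] → C does not strictly dominate A (column X: 5 ≤ 7)
  C vs B: [5 vs 2, 1 vs 7, 6 vs 1] → C does not strictly dominate B (column Y: 1 ≤ 7)
No single strategy strictly dominates all others → no strictly dominant strategy.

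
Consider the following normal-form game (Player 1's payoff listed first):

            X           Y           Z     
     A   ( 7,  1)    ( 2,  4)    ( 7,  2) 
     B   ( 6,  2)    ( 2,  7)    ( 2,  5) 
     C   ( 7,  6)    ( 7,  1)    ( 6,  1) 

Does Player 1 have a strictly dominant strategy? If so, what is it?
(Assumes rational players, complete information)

No strictly dominant strategy exists for Player 1

Work:
A strategy strictly dominates another if it gives a strictly higher payoff against every opponent action. Compare each pair of P1's strategies column-by-column:
  A vs B: [7 vs 6, 2 vs 2, 7 vs 2] → A does not strictly dominate B (column Y: 2 ≤ 2)
  A vs C: [7 vs 7, 2 vs 7, 7 vs 6] → A does not strictly dominate C (column X: 7 ≤ 7)
  B vs A: [6 vs 7, 2 vs 2, 2 vs 7] → B does not strictly dominate A (column X: 6 ≤ 7)
  B vs C: [6 vs 7, 2 vs 7, 2 vs 6] → B does not strictly dominate C (column X: 6 ≤ 7)
  C vs A: [7 vs 7, 7 vs 2, 6 vs 7] → C does not strictly dominate A (column X: 7 ≤ 7)
  C vs B: [7 vs 6, 7 vs 2, 6 vs 2] → C strictly dominates B
No single strategy strictly dominates all others → no strictly dominant strategy.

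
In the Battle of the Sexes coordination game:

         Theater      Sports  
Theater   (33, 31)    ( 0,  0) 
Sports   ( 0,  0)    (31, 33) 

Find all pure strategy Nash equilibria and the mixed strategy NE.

Pure NE: (Theater, Theater) and (Sports, Sports); Mixed NE: p = 0.5156, q = 0.4844

Work:
Check pure NE:
(Theater, Theater): (33, 31) - no unilateral deviation beneficial
(Sports, Sports): (31, 33) - no unilateral deviation beneficial
Mixed NE: P1 plays Theater with p = 0.5156, P2 plays Theater with q = 0.4844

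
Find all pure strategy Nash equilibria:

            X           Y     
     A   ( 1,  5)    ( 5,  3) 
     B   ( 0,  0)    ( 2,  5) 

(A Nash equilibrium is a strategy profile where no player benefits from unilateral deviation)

Nash equilibrium: (A, X)

Work:
Best responses:
  P1 vs X: payoffs [1, 0] → best response A (payoff 1)
  P1 vs Y: payoffs [5, 2] → best response A (payoff 5)
  P2 vs A: payoffs [5, 3] → best response X (payoff 5)
  P2 vs B: payoffs [0, 5] → best response Y (payoff 5)
Mutual best responses: (A,X) → Nash equilibria.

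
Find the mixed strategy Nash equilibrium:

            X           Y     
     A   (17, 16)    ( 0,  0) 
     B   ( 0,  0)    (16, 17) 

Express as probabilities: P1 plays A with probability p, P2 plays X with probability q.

p = 0.5152, q = 0.4848

Work:
Find probabilities that make opponent indifferent:
P2 chooses q to make P1 indifferent between A and B
P1 chooses p to make P2 indifferent between X and Y
Mixed NE: P1 plays (A: 0.5152, B: 0.4848), P2 plays (X: 0.4848, Y: 0.5152)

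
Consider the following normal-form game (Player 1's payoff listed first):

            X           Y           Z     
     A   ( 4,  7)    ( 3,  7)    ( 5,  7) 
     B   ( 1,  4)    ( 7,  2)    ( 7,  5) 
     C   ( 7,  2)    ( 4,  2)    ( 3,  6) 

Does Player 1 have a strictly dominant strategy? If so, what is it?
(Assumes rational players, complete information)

No strictly dominant strategy exists for Player 1

Work:
A strategy strictly dominates another if it gives a strictly higher payoff against every opponent action. Compare each pair of P1's strategies column-by-column:
  A vs B: [4 vs 1, 3 vs 7, 5 vs 7] → A does not strictly dominate B (column Y: 3 ≤ 7)
  A vs C: [4 vs 7, 3 vs 4, 5 vs 3] → A does not strictly dominate C (column X: 4 ≤ 7)
  B vs A: [1 vs 4, 7 vs 3, 7 vs 5] → B does not strictly dominate A (column X: 1 ≤ 4)
  B vs C: [1 vs 7, 7 vs 4, 7 vs 3] → B does not strictly dominate C (column X: 1 ≤ 7)
  C vs A: [7 vs 4, 4 vs 3, 3 vs 5] → C does not strictly dominate A (column Z: 3 ≤ 5)
  C vs B: [7 vs 1, 4 vs 7, 3 vs 7] → C does not strictly dominate B (column Y: 4 ≤ 7)
No single strategy strictly dominates all others → no strictly dominant strategy.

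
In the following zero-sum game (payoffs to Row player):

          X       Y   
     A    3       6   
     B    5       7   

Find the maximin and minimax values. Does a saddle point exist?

Maximin = 5, Minimax = 5, Saddle: True

Work:
Row minimums: [3, 5] → maximin = 5
Column maximums: [5, 7] → minimax = 5
Saddle point exists! Game value = 5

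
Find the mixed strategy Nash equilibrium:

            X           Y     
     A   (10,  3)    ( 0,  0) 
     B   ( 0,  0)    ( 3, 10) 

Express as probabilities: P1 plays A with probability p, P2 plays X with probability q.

p = 0.7692, q = 0.2308

Work:
Find probabilities that make opponent indifferent:
P2 chooses q to make P1 indifferent between A and B
P1 chooses p to make P2 indifferent between X and Y
Mixed NE: P1 plays (A: 0.7692, B: 0.2308), P2 plays (X: 0.2308, Y: 0.7692)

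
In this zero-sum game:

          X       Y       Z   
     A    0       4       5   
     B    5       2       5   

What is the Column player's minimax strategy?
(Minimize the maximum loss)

Column should play Y, value = 4

Work:
Column player minimizes Row's maximum payoff:
Column X: max payoff to Row = 5
Column Y: max payoff to Row = 4
Column Z: max payoff to Row = 5
Minimum is 4, achieved by column Y.
Minimax strategy: Y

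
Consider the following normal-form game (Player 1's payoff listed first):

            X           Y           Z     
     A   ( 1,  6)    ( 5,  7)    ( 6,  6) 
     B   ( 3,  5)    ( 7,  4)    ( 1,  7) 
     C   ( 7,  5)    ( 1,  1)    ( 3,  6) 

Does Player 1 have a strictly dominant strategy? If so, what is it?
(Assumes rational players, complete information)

No strictly dominant strategy exists for Player 1

Work:
A strategy strictly dominates another if it gives a strictly higher payoff against every opponent action. Compare each pair of P1's strategies column-by-column:
  A vs B: [1 vs 3, 5 vs 7, 6 vs 1] → A does not strictly dominate B (column X: 1 ≤ 3)
  A vs C: [1 vs 7, 5 vs 1, 6 vs 3] → A does not strictly dominate C (column X: 1 ≤ 7)
  B vs A: [3 vs 1, 7 vs 5, 1 vs 6] → B does not strictly dominate A (column Z: 1 ≤ 6)
  B vs C: [3 vs 7, 7 vs 1, 1 vs 3] → B does not strictly dominate C (column X: 3 ≤ 7)
  C vs A: [7 vs 1, 1 vs 5, 3 vs 6] → C does not strictly dominate A (column Y: 1 ≤ 5)
  C vs B: [7 vs 3, 1 vs 7, 3 vs 1] → C does not strictly dominate B (column Y: 1 ≤ 7)
No single strategy strictly dominates all others → no strictly dominant strategy.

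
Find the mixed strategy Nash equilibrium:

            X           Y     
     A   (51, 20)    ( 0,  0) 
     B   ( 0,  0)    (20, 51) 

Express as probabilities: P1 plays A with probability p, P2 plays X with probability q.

p = 0.7183, q = 0.2817

Work:
Find probabilities that make opponent indifferent:
P2 chooses q to make P1 indifferent between A and B
P1 chooses p to make P2 indifferent between X and Y
Mixed NE: P1 plays (A: 0.7183, B: 0.2817), P2 plays (X: 0.2817, Y: 0.7183)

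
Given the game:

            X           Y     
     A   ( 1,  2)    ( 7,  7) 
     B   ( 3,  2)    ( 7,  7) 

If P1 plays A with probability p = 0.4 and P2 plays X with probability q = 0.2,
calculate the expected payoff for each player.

E[P1] = 6.04, E[P2] = 6.0

Work:
E[P1] = p·q·π₁(A,X) + p·(1-q)·π₁(A,Y) + (1-p)·q·π₁(B,X) + (1-p)·(1-q)·π₁(B,Y)
= 0.4·0.2·1 + 0.4·0.8·7 + 0.6·0.2·3 + 0.6·0.8·7
= 6.04

E[P2] = 6.0 (similar calculation)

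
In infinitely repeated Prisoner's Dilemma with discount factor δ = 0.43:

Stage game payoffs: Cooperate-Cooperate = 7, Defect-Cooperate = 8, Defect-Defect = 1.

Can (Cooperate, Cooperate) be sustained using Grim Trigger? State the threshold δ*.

δ* = 0.1429; since δ = 0.43 ≥ 0.1429, cooperation can be sustained

Work:
For Grim Trigger:
Cooperate forever: 7/(1-δ)
Defect then punished: 8 + 1·δ/(1-δ)
Need: 7/(1-δ) ≥ 8 + 1·δ/(1-δ)
Solving: δ ≥ (T-R)/(T-P) = (8-7)/(8-1) = 0.1429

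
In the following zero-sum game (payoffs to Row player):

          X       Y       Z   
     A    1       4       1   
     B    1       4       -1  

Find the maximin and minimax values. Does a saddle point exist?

Maximin = 1, Minimax = 1, Saddle: True

Work:
Row minimums: [1, -1] → maximin = 1
Column maximums: [1, 4, 1] → minimax = 1
Saddle point exists! Game value = 1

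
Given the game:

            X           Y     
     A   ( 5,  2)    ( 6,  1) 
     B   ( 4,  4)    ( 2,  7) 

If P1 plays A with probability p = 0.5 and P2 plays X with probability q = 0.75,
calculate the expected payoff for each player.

E[P1] = 4.375, E[P2] = 3.25

Work:
E[P1] = p·q·π₁(A,X) + p·(1-q)·π₁(A,Y) + (1-p)·q·π₁(B,X) + (1-p)·(1-q)·π₁(B,Y)
= 0.5·0.75·5 + 0.5·0.25·6 + 0.5·0.75·4 + 0.5·0.25·2
= 4.375

E[P2] = 3.25 (similar calculation)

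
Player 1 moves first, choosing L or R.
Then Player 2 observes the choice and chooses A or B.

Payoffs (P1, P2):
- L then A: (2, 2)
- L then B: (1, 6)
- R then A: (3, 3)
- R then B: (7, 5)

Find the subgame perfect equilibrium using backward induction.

P1 plays R, P2 plays B after L and B after R; Payoff (7, 5)

Work:
Backward induction:
After L: P2 chooses B → P1 gets 1
After R: P2 chooses B → P1 gets 7
P1 chooses R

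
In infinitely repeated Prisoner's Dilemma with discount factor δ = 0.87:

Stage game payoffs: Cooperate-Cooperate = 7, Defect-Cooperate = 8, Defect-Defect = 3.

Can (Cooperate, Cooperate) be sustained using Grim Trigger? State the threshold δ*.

δ* = 0.2; since δ = 0.87 ≥ 0.2, cooperation can be sustained

Work:
For Grim Trigger:
Cooperate forever: 7/(1-δ)
Defect then punished: 8 + 3·δ/(1-δ)
Need: 7/(1-δ) ≥ 8 + 3·δ/(1-δ)
Solving: δ ≥ (T-R)/(T-P) = (8-7)/(8-3) = 0.2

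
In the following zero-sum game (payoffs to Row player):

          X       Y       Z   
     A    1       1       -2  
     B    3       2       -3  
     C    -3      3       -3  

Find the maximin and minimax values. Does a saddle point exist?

Maximin = -2, Minimax = -2, Saddle: True

Work:
Row minimums: [-2, -3, -3] → maximin = -2
Column maximums: [3, 3, -2] → minimax = -2
Saddle point exists! Game value = -2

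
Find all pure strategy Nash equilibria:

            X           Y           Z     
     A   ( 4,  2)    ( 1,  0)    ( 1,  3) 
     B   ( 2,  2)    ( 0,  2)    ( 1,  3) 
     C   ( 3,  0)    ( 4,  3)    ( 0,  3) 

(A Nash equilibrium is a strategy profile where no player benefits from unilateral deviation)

Nash equilibrium: (A, Z), (B, Z), (C, Y)

Work:
Best responses:
  P1 vs X: payoffs [4, 2, 3] → best response A (payoff 4)
  P1 vs Y: payoffs [1, 0, 4] → best response C (payoff 4)
  P1 vs Z: payoffs [1, 1, 0] → best response A/B (payoff 1)
  P2 vs A: payoffs [2, 0, 3] → best response Z (payoff 3)
  P2 vs B: payoffs [2, 2, 3] → best response Z (payoff 3)
  P2 vs C: payoffs [0, 3, 3] → best response Y/Z (payoff 3)
Mutual best responses: (A,Z), (B,Z), (C,Y) → Nash equilibria.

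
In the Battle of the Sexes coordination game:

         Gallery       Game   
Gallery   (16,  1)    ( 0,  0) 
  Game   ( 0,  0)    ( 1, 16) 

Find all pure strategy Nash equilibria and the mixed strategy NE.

Pure NE: (Gallery, Gallery) and (Game, Game); Mixed NE: p = 0.9412, q = 0.0588

Work:
Check pure NE:
(Gallery, Gallery): (16, 1) - no unilateral deviation beneficial
(Game, Game): (1, 16) - no unilateral deviation beneficial
Mixed NE: P1 plays Gallery with p = 0.9412, P2 plays Gallery with q = 0.0588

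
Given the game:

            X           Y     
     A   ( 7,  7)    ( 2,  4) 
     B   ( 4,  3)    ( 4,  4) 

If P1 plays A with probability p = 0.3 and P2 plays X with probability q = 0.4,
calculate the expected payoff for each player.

E[P1] = 4.0, E[P2] = 4.08

Work:
E[P1] = p·q·π₁(A,X) + p·(1-q)·π₁(A,Y) + (1-p)·q·π₁(B,X) + (1-p)·(1-q)·π₁(B,Y)
= 0.3·0.4·7 + 0.3·0.6·2 + 0.7·0.4·4 + 0.7·0.6·4
= 4.0

E[P2] = 4.08 (similar calculation)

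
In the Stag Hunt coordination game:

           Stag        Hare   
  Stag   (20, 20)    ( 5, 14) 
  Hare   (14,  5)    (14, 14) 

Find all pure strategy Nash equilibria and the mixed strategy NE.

Pure NE: (Stag, Stag) and (Hare, Hare); Mixed NE: p = 0.6, q = 0.6

Work:
Check pure NE:
(Stag, Stag): (20, 20) - no unilateral deviation beneficial
(Hare, Hare): (14, 14) - no unilateral deviation beneficial
Mixed NE: P1 plays Stag with p = 0.6, P2 plays Stag with q = 0.6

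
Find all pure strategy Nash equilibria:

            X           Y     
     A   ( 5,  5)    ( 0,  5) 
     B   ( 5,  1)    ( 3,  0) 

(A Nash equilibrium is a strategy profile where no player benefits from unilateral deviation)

Nash equilibrium: (A, X), (B, X)

Work:
Best responses:
  P1 vs X: payoffs [5, 5] → best response A/B (payoff 5)
  P1 vs Y: payoffs [0, 3] → best response B (payoff 3)
  P2 vs A: payoffs [5, 5] → best response X/Y (payoff 5)
  P2 vs B: payoffs [1, 0] → best response X (payoff 1)
Mutual best responses: (A,X), (B,X) → Nash equilibria.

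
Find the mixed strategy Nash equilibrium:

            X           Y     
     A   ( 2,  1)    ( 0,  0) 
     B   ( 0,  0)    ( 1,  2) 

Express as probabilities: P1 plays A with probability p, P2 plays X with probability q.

p = 0.6667, q = 0.3333

Work:
Find probabilities that make opponent indifferent:
P2 chooses q to make P1 indifferent between A and B
P1 chooses p to make P2 indifferent between X and Y
Mixed NE: P1 plays (A: 0.6667, B: 0.3333), P2 plays (X: 0.3333, Y: 0.6667)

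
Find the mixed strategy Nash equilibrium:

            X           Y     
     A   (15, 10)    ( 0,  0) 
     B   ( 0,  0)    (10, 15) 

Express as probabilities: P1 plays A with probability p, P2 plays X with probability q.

p = 0.6, q = 0.4

Work:
Find probabilities that make opponent indifferent:
P2 chooses q to make P1 indifferent between A and B
P1 chooses p to make P2 indifferent between X and Y
Mixed NE: P1 plays (A: 0.6, B: 0.4), P2 plays (X: 0.4, Y: 0.6)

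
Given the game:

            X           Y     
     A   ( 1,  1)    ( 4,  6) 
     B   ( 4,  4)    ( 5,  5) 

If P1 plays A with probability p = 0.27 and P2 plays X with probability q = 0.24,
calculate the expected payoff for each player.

E[P1] = 4.3604, E[P2] = 4.7708

Work:
E[P1] = p·q·π₁(A,X) + p·(1-q)·π₁(A,Y) + (1-p)·q·π₁(B,X) + (1-p)·(1-q)·π₁(B,Y)
= 0.27·0.24·1 + 0.27·0.76·4 + 0.73·0.24·4 + 0.73·0.76·5
= 4.3604

E[P2] = 4.7708 (similar calculation)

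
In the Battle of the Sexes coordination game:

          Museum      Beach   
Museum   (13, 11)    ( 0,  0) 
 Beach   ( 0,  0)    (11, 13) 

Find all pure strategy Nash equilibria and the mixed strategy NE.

Pure NE: (Museum, Museum) and (Beach, Beach); Mixed NE: p = 0.5417, q = 0.4583

Work:
Check pure NE:
(Museum, Museum): (13, 11) - no unilateral deviation beneficial
(Beach, Beach): (11, 13) - no unilateral deviation beneficial
Mixed NE: P1 plays Museum with p = 0.5417, P2 plays Museum with q = 0.4583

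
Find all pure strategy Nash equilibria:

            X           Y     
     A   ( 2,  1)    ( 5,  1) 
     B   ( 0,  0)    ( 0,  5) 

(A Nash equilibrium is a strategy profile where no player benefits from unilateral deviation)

Nash equilibrium: (A, X), (A, Y)

Work:
Best responses:
  P1 vs X: payoffs [2, 0] → best response A (payoff 2)
  P1 vs Y: payoffs [5, 0] → best response A (payoff 5)
  P2 vs A: payoffs [1, 1] → best response X/Y (payoff 1)
  P2 vs B: payoffs [0, 5] → best response Y (payoff 5)
Mutual best responses: (A,X), (A,Y) → Nash equilibria.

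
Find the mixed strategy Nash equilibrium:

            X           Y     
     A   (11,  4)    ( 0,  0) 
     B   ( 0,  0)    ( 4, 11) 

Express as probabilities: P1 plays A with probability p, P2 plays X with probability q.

p = 0.7333, q = 0.2667

Work:
Find probabilities that make opponent indifferent:
P2 chooses q to make P1 indifferent between A and B
P1 chooses p to make P2 indifferent between X and Y
Mixed NE: P1 plays (A: 0.7333, B: 0.2667), P2 plays (X: 0.2667, Y: 0.7333)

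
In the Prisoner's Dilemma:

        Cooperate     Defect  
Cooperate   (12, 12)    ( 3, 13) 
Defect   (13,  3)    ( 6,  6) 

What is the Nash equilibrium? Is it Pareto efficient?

(Defect, Defect) is NE; not Pareto efficient

Work:
Defect dominates Cooperate for both players:
If P2 cooperates: Defect (13) > Cooperate (12)
If P2 defects: Defect (6) > Cooperate (3)
NE: (Defect, Defect) with payoff (6, 6)
But (Cooperate, Cooperate) = (12, 12) Pareto dominates (6, 6)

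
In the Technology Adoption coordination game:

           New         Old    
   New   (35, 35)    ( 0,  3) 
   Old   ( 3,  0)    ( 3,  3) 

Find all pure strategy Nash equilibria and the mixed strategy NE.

Pure NE: (New, New) and (Old, Old); Mixed NE: p = 0.0857, q = 0.0857

Work:
Check pure NE:
(New, New): (35, 35) - no unilateral deviation beneficial
(Old, Old): (3, 3) - no unilateral deviation beneficial
Mixed NE: P1 plays New with p = 0.0857, P2 plays New with q = 0.0857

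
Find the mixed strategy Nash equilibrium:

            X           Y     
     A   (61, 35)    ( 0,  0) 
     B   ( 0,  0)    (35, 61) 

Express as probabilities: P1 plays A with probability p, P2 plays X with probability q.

p = 0.6354, q = 0.3646

Work:
Find probabilities that make opponent indifferent:
P2 chooses q to make P1 indifferent between A and B
P1 chooses p to make P2 indifferent between X and Y
Mixed NE: P1 plays (A: 0.6354, B: 0.3646), P2 plays (X: 0.3646, Y: 0.6354)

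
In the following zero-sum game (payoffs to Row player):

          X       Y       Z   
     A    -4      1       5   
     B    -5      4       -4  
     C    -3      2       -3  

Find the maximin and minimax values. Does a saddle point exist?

Maximin = -3, Minimax = -3, Saddle: True

Work:
Row minimums: [-4, -5, -3] → maximin = -3
Column maximums: [-3, 4, 5] → minimax = -3
Saddle point exists! Game value = -3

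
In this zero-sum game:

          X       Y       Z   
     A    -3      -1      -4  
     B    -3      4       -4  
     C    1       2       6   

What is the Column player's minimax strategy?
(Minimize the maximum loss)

Column should play X, value = 1

Work:
Column player minimizes Row's maximum payoff:
Column X: max payoff to Row = 1
Column Y: max payoff to Row = 4
Column Z: max payoff to Row = 6
Minimum is 1, achieved by column X.
Minimax strategy: X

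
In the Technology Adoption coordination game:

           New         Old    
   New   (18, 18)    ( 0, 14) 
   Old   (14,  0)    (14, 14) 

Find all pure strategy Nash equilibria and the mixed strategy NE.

Pure NE: (New, New) and (Old, Old); Mixed NE: p = 0.7778, q = 0.7778

Work:
Check pure NE:
(New, New): (18, 18) - no unilateral deviation beneficial
(Old, Old): (14, 14) - no unilateral deviation beneficial
Mixed NE: P1 plays New with p = 0.7778, P2 plays New with q = 0.7778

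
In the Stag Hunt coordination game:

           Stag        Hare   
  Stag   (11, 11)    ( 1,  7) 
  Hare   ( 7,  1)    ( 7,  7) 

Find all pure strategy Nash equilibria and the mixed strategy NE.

Pure NE: (Stag, Stag) and (Hare, Hare); Mixed NE: p = 0.6, q = 0.6

Work:
Check pure NE:
(Stag, Stag): (11, 11) - no unilateral deviation beneficial
(Hare, Hare): (7, 7) - no unilateral deviation beneficial
Mixed NE: P1 plays Stag with p = 0.6, P2 plays Stag with q = 0.6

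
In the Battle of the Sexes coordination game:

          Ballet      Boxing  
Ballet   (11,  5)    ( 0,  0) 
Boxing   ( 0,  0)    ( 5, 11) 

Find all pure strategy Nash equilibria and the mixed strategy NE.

Pure NE: (Ballet, Ballet) and (Boxing, Boxing); Mixed NE: p = 0.6875, q = 0.3125

Work:
Check pure NE:
(Ballet, Ballet): (11, 5) - no unilateral deviation beneficial
(Boxing, Boxing): (5, 11) - no unilateral deviation beneficial
Mixed NE: P1 plays Ballet with p = 0.6875, P2 plays Ballet with q = 0.3125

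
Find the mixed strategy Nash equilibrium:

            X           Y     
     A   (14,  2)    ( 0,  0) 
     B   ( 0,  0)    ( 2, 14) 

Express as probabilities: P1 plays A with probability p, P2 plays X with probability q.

p = 0.875, q = 0.125

Work:
Find probabilities that make opponent indifferent:
P2 chooses q to make P1 indifferent between A and B
P1 chooses p to make P2 indifferent between X and Y
Mixed NE: P1 plays (A: 0.875, B: 0.125), P2 plays (X: 0.125, Y: 0.875)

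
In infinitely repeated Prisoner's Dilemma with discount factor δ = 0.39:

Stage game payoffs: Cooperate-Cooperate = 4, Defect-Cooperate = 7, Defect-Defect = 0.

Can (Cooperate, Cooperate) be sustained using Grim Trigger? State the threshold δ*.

δ* = 0.4286; since δ = 0.39 < 0.4286, cooperation cannot be sustained

Work:
For Grim Trigger:
Cooperate forever: 4/(1-δ)
Defect then punished: 7 + 0·δ/(1-δ)
Need: 4/(1-δ) ≥ 7 + 0·δ/(1-δ)
Solving: δ ≥ (T-R)/(T-P) = (7-4)/(7-0) = 0.4286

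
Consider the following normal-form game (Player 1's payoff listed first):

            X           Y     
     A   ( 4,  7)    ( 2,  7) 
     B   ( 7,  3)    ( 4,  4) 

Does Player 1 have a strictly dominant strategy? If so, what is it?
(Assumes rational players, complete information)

Yes, Player 1's strictly dominant strategy is B

Work:
A strategy strictly dominates another if it gives a strictly higher payoff against every opponent action. Compare each pair of P1's strategies column-by-column:
  A vs B: [4 vs 7, 2 vs 4] → A does not strictly dominate B (column X: 4 ≤ 7)
  B vs A: [7 vs 4, 4 vs 2] → B strictly dominates A
B strictly dominates every other strategy → strictly dominant.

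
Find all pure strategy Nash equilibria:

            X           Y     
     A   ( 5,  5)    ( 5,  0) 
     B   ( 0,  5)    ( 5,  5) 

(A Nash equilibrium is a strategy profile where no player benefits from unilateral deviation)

Nash equilibrium: (A, X), (B, Y)

Work:
Best responses:
  P1 vs X: payoffs [5, 0] → best response A (payoff 5)
  P1 vs Y: payoffs [5, 5] → best response A/B (payoff 5)
  P2 vs A: payoffs [5, 0] → best response X (payoff 5)
  P2 vs B: payoffs [5, 5] → best response X/Y (payoff 5)
Mutual best responses: (A,X), (B,Y) → Nash equilibria.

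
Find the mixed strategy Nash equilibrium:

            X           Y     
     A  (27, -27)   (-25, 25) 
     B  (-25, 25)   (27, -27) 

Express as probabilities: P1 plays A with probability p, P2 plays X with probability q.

p = 0.5, q = 0.5

Work:
Find probabilities that make opponent indifferent:
P2 chooses q to make P1 indifferent between A and B
P1 chooses p to make P2 indifferent between X and Y
Mixed NE: P1 plays (A: 0.5, B: 0.5), P2 plays (X: 0.5, Y: 0.5)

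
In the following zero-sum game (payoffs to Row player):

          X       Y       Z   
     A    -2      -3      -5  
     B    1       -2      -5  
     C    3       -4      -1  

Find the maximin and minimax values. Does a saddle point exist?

Maximin = -4, Minimax = -2, Saddle: False

Work:
Row minimums: [-5, -5, -4] → maximin = -4
Column maximums: [3, -2, -1] → minimax = -2
No saddle point (maximin ≠ minimax). Mixed strategy needed.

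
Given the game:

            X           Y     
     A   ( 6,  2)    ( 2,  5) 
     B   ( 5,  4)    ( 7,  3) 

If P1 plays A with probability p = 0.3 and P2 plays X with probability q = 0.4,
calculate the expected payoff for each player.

E[P1] = 5.42, E[P2] = 3.52

Work:
E[P1] = p·q·π₁(A,X) + p·(1-q)·π₁(A,Y) + (1-p)·q·π₁(B,X) + (1-p)·(1-q)·π₁(B,Y)
= 0.3·0.4·6 + 0.3·0.6·2 + 0.7·0.4·5 + 0.7·0.6·7
= 5.42

E[P2] = 3.52 (similar calculation)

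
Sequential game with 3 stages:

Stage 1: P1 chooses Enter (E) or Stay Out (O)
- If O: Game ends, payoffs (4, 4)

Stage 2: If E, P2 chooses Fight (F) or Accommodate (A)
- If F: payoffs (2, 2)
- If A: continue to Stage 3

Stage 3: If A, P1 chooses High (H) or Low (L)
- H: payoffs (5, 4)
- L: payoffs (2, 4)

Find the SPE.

SPE: (E, A, H); Outcome (5, 4)

Work:
Stage 3: P1 chooses H (5 vs 2)
Stage 2: P2: F->2, A->4 (anticipating H). Choose A
Stage 1: P1: O->4, E->5 (anticipating A, H). Choose E
SPE path: E -> A -> H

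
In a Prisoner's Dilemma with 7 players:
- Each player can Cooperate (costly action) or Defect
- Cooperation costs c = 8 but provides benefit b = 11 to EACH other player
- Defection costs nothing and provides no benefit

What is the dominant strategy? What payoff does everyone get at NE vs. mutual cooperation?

Dominant: Defect; NE payoff = 0; Coop payoff = 58

Work:
Defect dominates (saves cost c = 8, benefit to others is external)
NE: All defect → everyone gets 0
If all cooperate: each receives (6)×11 - 8 = 58
Social dilemma: 58 > 0 but NE gives 0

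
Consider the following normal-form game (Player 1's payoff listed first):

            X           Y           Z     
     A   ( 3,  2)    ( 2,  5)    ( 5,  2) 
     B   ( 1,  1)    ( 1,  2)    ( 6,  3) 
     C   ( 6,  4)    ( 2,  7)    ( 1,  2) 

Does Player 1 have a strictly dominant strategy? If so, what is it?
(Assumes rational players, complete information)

No strictly dominant strategy exists for Player 1

Work:
A strategy strictly dominates another if it gives a strictly higher payoff against every opponent action. Compare each pair of P1's strategies column-by-column:
  A vs B: [3 vs 1, 2 vs 1, 5 vs 6] → A does not strictly dominate B (column Z: 5 ≤ 6)
  A vs C: [3 vs 6, 2 vs 2, 5 vs 1] → A does not strictly dominate C (column X: 3 ≤ 6)
  B vs A: [1 vs 3, 1 vs 2, 6 vs 5] → B does not strictly dominate A (column X: 1 ≤ 3)
  B vs C: [1 vs 6, 1 vs 2, 6 vs 1] → B does not strictly dominate C (column X: 1 ≤ 6)
  C vs A: [6 vs 3, 2 vs 2, 1 vs 5] → C does not strictly dominate A (column Y: 2 ≤ 2)
  C vs B: [6 vs 1, 2 vs 1, 1 vs 6] → C does not strictly dominate B (column Z: 1 ≤ 6)
No single strategy strictly dominates all others → no strictly dominant strategy.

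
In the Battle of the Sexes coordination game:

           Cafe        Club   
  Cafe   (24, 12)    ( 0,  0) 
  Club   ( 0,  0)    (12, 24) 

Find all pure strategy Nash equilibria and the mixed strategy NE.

Pure NE: (Cafe, Cafe) and (Club, Club); Mixed NE: p = 0.6667, q = 0.3333

Work:
Check pure NE:
(Cafe, Cafe): (24, 12) - no unilateral deviation beneficial
(Club, Club): (12, 24) - no unilateral deviation beneficial
Mixed NE: P1 plays Cafe with p = 0.6667, P2 plays Cafe with q = 0.3333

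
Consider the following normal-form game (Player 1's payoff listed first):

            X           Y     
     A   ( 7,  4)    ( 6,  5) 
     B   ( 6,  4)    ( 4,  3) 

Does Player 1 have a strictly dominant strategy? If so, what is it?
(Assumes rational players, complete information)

Yes, Player 1's strictly dominant strategy is A

Work:
A strategy strictly dominates another if it gives a strictly higher payoff against every opponent action. Compare each pair of P1's strategies column-by-column:
  A vs B: [7 vs 6, 6 vs 4] → A strictly dominates B
  B vs A: [6 vs 7, 4 vs 6] → B does not strictly dominate A (column X: 6 ≤ 7)
A strictly dominates every other strategy → strictly dominant.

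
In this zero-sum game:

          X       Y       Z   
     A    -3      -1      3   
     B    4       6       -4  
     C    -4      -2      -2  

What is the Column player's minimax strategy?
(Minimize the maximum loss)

Column should play Z, value = 3

Work:
Column player minimizes Row's maximum payoff:
Column X: max payoff to Row = 4
Column Y: max payoff to Row = 6
Column Z: max payoff to Row = 3
Minimum is 3, achieved by column Z.
Minimax strategy: Z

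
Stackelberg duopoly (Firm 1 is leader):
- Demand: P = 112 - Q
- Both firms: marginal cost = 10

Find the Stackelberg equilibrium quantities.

q₁* (leader) = 51.0, q₂* (follower) = 25.5

Work:
Follower's reaction: q₂ = (a - c - q₁)/2
Leader substitutes: π₁ = q₁·(a - q₁ - (a-c-q₁)/2 - c)
FOC: q₁* = (112 - 10)/2 = 51.00
Then: q₂* = (112 - 10 - 51.0)/2 = 25.50
Leader has first-mover advantage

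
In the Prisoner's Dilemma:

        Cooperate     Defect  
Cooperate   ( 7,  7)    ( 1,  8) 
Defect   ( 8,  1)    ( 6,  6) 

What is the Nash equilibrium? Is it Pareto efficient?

(Defect, Defect) is NE; not Pareto efficient

Work:
Defect dominates Cooperate for both players:
If P2 cooperates: Defect (8) > Cooperate (7)
If P2 defects: Defect (6) > Cooperate (1)
NE: (Defect, Defect) with payoff (6, 6)
But (Cooperate, Cooperate) = (7, 7) Pareto dominates (6, 6)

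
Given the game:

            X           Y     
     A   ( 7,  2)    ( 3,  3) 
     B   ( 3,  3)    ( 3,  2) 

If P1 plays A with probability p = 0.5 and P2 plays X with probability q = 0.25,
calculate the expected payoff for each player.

E[P1] = 3.5, E[P2] = 2.5

Work:
E[P1] = p·q·π₁(A,X) + p·(1-q)·π₁(A,Y) + (1-p)·q·π₁(B,X) + (1-p)·(1-q)·π₁(B,Y)
= 0.5·0.25·7 + 0.5·0.75·3 + 0.5·0.25·3 + 0.5·0.75·3
= 3.5

E[P2] = 2.5 (similar calculation)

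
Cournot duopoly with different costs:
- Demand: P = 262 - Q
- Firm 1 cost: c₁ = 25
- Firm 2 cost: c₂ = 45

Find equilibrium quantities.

q₁* = 85.67, q₂* = 65.67

Work:
Reaction: q₁ = (262 - 25 - q₂)/2
Reaction: q₂ = (262 - 45 - q₁)/2
Solve simultaneously:
q₁* = (262 - 2×25 + 45)/3 = 85.67
q₂* = (262 - 2×45 + 25)/3 = 65.67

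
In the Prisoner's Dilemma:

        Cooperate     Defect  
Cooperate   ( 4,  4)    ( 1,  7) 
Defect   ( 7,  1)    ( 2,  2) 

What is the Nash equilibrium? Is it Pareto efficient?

(Defect, Defect) is NE; not Pareto efficient

Work:
Defect dominates Cooperate for both players:
If P2 cooperates: Defect (7) > Cooperate (4)
If P2 defects: Defect (2) > Cooperate (1)
NE: (Defect, Defect) with payoff (2, 2)
But (Cooperate, Cooperate) = (4, 4) Pareto dominates (2, 2)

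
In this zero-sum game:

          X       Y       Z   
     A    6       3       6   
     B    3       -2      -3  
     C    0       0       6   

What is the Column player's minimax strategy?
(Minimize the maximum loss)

Column should play Y, value = 3

Work:
Column player minimizes Row's maximum payoff:
Column X: max payoff to Row = 6
Column Y: max payoff to Row = 3
Column Z: max payoff to Row = 6
Minimum is 3, achieved by column Y.
Minimax strategy: Y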